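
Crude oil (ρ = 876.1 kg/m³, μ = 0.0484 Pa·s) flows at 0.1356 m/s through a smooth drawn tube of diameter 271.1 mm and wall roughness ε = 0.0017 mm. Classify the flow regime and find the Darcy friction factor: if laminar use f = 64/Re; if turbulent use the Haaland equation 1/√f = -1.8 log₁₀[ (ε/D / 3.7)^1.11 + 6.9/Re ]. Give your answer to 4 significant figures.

f ≈ 0.09618

Re = ρVD/μ = 876.1·0.1356·0.2711/0.0484 = 665.4.
Re < 2300 → laminar, so f = 64/Re = 0.09618 (roughness is irrelevant in laminar flow).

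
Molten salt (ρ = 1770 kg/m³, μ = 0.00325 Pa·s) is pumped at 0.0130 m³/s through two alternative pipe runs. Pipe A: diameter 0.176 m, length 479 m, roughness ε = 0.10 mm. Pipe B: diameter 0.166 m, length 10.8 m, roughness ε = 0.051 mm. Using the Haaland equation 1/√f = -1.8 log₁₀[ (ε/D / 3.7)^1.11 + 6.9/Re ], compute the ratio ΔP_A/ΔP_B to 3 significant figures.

Pipe A: V = Q/A = 0.013/0.02433 = 0.5344 m/s; Re = 5.122e+04; ε/D = 0.000568; Haaland → f = 0.02237; ΔP_A = f(L/D)(ρV²/2) = 1.539e+04 Pa.
Pipe B: V = Q/A = 0.013/0.02164 = 0.6007 m/s; Re = 5.43e+04; ε/D = 0.000307; Haaland → f = 0.02132; ΔP_B = f(L/D)(ρV²/2) = 442.8 Pa.
ΔP_A/ΔP_B = 1.539e+04/442.8 = 34.7.

ΔP_A/ΔP_B ≈ 34.7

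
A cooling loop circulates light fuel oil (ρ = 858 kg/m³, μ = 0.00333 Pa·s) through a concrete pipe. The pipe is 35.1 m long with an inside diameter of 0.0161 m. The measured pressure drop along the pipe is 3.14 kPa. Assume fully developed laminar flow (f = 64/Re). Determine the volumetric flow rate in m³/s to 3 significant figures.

For laminar flow, f = 64/Re with Re = ρVD/μ, so Darcy-Weisbach reduces to ΔP = 32μLV/D². Solving for V: V = ΔP·D²/(32μL) = 3140·(0.0161)²/(32·0.00333·35.1) = 0.2176 m/s.
Check: Re = ρVD/μ = 858·0.2176·0.0161/0.00333 = 902.7 < 2300, so the laminar assumption holds.
Q = V·A = 0.2176·(π/4·0.0161²) = 4.43e-05 m³/s = 4.43×10^-5 m³/s.

Q ≈ 4.43×10^-5 m³/s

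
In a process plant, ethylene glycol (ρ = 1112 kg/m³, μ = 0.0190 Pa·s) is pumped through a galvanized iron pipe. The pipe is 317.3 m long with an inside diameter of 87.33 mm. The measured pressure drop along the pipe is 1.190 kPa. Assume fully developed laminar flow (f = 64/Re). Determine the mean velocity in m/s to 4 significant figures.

V ≈ 0.04704 m/s

For laminar flow, f = 64/Re with Re = ρVD/μ, so Darcy-Weisbach reduces to ΔP = 32μLV/D². Solving for V: V = ΔP·D²/(32μL) = 1190·(0.08733)²/(32·0.019·317.3) = 0.04704 m/s.
Check: Re = ρVD/μ = 1112·0.04704·0.08733/0.019 = 240.4 < 2300, so the laminar assumption holds.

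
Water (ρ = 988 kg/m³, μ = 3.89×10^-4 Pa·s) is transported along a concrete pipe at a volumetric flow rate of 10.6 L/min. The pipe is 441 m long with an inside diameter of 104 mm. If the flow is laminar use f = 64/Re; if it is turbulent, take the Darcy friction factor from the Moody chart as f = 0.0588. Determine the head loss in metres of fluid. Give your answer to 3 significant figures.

Q = 10.6 L/min = 10.6/60000 = 0.0001767 m³/s.
Cross-sectional area A = πD²/4 = π(0.104)²/4 = 0.008495 m²; mean velocity V = Q/A = 0.0001767/0.008495 = 0.0208 m/s.
Reynolds number Re = ρVD/μ = 988 · 0.0208 · 0.104 / 0.000389 = 5493.
Re > 4000 → turbulent; use the Moody-chart value f = 0.0588.
Darcy-Weisbach: ΔP = f(L/D)(ρV²/2) = 0.0588·(441/0.104)·(988·0.0208²/2) = 0.0588·4240·0.2137 = 53.27 Pa.
Head loss h_f = ΔP/(ρg) = 53.27/(988·9.81) = 0.00550 m.

h_f ≈ 0.00550 m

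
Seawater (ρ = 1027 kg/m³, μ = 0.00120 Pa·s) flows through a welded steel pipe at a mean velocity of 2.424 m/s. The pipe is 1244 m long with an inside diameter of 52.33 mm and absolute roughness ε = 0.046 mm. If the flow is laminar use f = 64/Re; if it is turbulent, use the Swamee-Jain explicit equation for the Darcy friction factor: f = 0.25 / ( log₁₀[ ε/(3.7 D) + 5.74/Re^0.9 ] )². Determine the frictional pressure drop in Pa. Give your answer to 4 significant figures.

ΔP ≈ 1559000 Pa

Reynolds number Re = ρVD/μ = 1027 · 2.424 · 0.05233 / 0.0012 = 1.086e+05.
Re > 4000 → turbulent. Relative roughness ε/D = 4.6e-05/0.05233 = 0.000879. Swamee-Jain: f = 0.25/(log₁₀[0.000879/3.7 + 5.74/1.086e+05^0.9])² = 0.25/(log₁₀[0.000238 + 0.000169])² = 0.25/(-3.391)² = 0.02174.
Darcy-Weisbach: ΔP = f(L/D)(ρV²/2) = 0.02174·(1244/0.05233)·(1027·2.424²/2) = 0.02174·2.377e+04·3017 = 1.559e+06 Pa.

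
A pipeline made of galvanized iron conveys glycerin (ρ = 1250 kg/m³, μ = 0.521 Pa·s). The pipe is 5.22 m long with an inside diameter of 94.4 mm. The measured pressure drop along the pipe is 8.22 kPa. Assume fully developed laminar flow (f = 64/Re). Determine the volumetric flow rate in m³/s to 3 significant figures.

Q ≈ 0.00589 m³/s

For laminar flow, f = 64/Re with Re = ρVD/μ, so Darcy-Weisbach reduces to ΔP = 32μLV/D². Solving for V: V = ΔP·D²/(32μL) = 8220·(0.0944)²/(32·0.521·5.22) = 0.8417 m/s.
Check: Re = ρVD/μ = 1250·0.8417·0.0944/0.521 = 190.6 < 2300, so the laminar assumption holds.
Q = V·A = 0.8417·(π/4·0.0944²) = 0.005891 m³/s = 0.00589 m³/s.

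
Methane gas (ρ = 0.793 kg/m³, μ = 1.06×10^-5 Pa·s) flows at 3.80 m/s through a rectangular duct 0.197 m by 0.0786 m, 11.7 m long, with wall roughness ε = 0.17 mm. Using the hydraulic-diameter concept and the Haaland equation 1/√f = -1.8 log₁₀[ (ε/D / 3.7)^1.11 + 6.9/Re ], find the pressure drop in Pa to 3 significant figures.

ΔP ≈ 15.8 Pa

Hydraulic diameter D_h = 4A/P = 4·(0.197·0.0786)/(2·(0.197+0.0786)) = 0.06194/0.5512 = 0.1124 m.
Re = ρVD_h/μ = 0.793·3.8·0.1124/1.06e-05 = 3.194e+04.
ε/D_h = 0.00017/0.1124 = 0.00151; Haaland gives 1/√f = -1.8 log₁₀[0.000173+0.000216] = 6.137, so f = 0.02655.
ΔP = f(L/D_h)(ρV²/2) = 0.02655·11.7/0.1124·5.725 = 15.83 Pa.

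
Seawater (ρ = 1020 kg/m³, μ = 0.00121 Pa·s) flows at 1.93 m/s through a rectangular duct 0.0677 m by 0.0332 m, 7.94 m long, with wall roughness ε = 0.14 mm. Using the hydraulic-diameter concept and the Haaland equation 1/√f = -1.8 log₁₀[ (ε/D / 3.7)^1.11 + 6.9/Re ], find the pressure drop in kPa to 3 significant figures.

Hydraulic diameter D_h = 4A/P = 4·(0.0677·0.0332)/(2·(0.0677+0.0332)) = 0.008991/0.2018 = 0.04455 m.
Re = ρVD_h/μ = 1020·1.93·0.04455/0.00121 = 7.248e+04.
ε/D_h = 0.00014/0.04455 = 0.00314; Haaland gives 1/√f = -1.8 log₁₀[0.00039+9.52e-05] = 5.965, so f = 0.0281.
ΔP = f(L/D_h)(ρV²/2) = 0.0281·7.94/0.04455·1900 = 9515 Pa.
ΔP = 9.51 kPa.

ΔP ≈ 9.51 kPa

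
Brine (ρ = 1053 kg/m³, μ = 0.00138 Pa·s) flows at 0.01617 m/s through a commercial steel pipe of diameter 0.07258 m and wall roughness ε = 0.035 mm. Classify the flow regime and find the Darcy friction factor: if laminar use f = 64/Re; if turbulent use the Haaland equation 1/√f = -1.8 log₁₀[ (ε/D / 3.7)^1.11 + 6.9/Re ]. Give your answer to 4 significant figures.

f ≈ 0.07147

Re = ρVD/μ = 1053·0.01617·0.07258/0.00138 = 895.5.
Re < 2300 → laminar, so f = 64/Re = 0.07147 (roughness is irrelevant in laminar flow).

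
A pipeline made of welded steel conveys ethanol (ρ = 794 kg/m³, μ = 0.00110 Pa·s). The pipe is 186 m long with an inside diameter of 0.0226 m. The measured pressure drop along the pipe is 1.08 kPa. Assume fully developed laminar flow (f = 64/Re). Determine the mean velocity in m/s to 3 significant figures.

For laminar flow, f = 64/Re with Re = ρVD/μ, so Darcy-Weisbach reduces to ΔP = 32μLV/D². Solving for V: V = ΔP·D²/(32μL) = 1080·(0.0226)²/(32·0.0011·186) = 0.08425 m/s.
Check: Re = ρVD/μ = 794·0.08425·0.0226/0.0011 = 1374 < 2300, so the laminar assumption holds.

V ≈ 0.0843 m/s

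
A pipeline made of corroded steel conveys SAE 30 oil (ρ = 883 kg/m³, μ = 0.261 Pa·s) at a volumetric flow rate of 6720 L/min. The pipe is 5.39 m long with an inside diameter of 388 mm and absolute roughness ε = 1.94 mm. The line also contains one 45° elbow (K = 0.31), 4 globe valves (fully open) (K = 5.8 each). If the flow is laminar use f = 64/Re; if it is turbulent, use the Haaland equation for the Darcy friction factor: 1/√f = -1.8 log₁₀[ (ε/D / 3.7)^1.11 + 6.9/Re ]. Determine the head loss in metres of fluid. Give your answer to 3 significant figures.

Q = 6720 L/min = 6720/60000 = 0.112 m³/s.
Cross-sectional area A = πD²/4 = π(0.388)²/4 = 0.1182 m²; mean velocity V = Q/A = 0.112/0.1182 = 0.9473 m/s.
Reynolds number Re = ρVD/μ = 883 · 0.9473 · 0.388 / 0.261 = 1243.
Re < 2300 → laminar flow, so f = 64/Re = 64/1243 = 0.05147 (the turbulent correlation is not needed).
Total minor-loss coefficient ΣK = 1·0.31 + 4·5.8 = 23.5.
ΔP = [f·L/D + ΣK]·(ρV²/2) = [0.05147·5.39/0.388 + 23.5]·(883·0.9473²/2) = [0.715 + 23.5]·396.2 = 9597 Pa.
Head loss h_f = ΔP/(ρg) = 9597/(883·9.81) = 1.11 m.

h_f ≈ 1.11 m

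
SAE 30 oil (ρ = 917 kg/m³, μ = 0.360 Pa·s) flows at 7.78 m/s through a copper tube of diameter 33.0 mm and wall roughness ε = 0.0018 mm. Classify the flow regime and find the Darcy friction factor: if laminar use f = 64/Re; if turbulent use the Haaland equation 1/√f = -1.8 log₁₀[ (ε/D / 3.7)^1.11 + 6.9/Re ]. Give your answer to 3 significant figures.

f ≈ 0.0979

Re = ρVD/μ = 917·7.78·0.033/0.36 = 654.
Re < 2300 → laminar, so f = 64/Re = 0.09786 (roughness is irrelevant in laminar flow).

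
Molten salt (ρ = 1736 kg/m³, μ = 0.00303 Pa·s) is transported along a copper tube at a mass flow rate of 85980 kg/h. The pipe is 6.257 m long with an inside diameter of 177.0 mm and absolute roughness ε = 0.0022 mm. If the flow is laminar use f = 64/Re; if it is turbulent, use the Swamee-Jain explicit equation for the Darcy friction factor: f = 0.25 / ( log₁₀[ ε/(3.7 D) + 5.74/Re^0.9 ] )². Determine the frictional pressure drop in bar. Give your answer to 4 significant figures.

ΔP ≈ 0.001942 bar

ṁ = 85980 kg/h = 85980/3600 = 23.88 kg/s.
A = πD²/4 = π(0.177)²/4 = 0.02461 m²; mean velocity V = ṁ/(ρA) = 23.88/(1736 · 0.02461) = 0.5591 m/s.
Reynolds number Re = ρVD/μ = 1736 · 0.5591 · 0.177 / 0.00303 = 5.67e+04.
Re > 4000 → turbulent. Relative roughness ε/D = 2.2e-06/0.177 = 1.24e-05. Swamee-Jain: f = 0.25/(log₁₀[1.24e-05/3.7 + 5.74/5.67e+04^0.9])² = 0.25/(log₁₀[3.36e-06 + 0.000302])² = 0.25/(-3.515)² = 0.02024.
Darcy-Weisbach: ΔP = f(L/D)(ρV²/2) = 0.02024·(6.257/0.177)·(1736·0.5591²/2) = 0.02024·35.35·271.4 = 194.2 Pa.
ΔP = 194.2 Pa = 0.001942 bar.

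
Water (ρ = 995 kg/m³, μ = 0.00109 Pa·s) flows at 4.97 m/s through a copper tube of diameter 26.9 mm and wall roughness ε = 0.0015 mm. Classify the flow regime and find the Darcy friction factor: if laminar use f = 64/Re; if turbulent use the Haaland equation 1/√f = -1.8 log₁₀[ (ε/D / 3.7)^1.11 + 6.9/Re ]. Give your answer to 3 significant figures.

f ≈ 0.0174

Re = ρVD/μ = 995·4.97·0.0269/0.00109 = 1.22e+05.
Re > 4000 → turbulent. ε/D = 1.5e-06/0.0269 = 5.58e-05; Haaland: 1/√f = -1.8 log₁₀[4.44e-06 + 5.65e-05] = 7.587, so f = 0.01737.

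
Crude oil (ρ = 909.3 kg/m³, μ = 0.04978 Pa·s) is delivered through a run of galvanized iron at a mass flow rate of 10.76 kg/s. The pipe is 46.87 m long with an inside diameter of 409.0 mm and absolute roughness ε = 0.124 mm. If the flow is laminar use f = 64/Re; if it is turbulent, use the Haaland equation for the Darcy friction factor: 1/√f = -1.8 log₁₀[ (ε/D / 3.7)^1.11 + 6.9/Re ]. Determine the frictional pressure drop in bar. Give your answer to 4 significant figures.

A = πD²/4 = π(0.409)²/4 = 0.1314 m²; mean velocity V = ṁ/(ρA) = 10.76/(909.3 · 0.1314) = 0.09007 m/s.
Reynolds number Re = ρVD/μ = 909.3 · 0.09007 · 0.409 / 0.0498 = 672.9.
Re < 2300 → laminar flow, so f = 64/Re = 64/672.9 = 0.09511 (the turbulent correlation is not needed).
Darcy-Weisbach: ΔP = f(L/D)(ρV²/2) = 0.09511·(46.87/0.409)·(909.3·0.09007²/2) = 0.09511·114.6·3.688 = 40.2 Pa.
ΔP = 40.2 Pa = 4.020×10^-4 bar.

ΔP ≈ 4.020×10^-4 bar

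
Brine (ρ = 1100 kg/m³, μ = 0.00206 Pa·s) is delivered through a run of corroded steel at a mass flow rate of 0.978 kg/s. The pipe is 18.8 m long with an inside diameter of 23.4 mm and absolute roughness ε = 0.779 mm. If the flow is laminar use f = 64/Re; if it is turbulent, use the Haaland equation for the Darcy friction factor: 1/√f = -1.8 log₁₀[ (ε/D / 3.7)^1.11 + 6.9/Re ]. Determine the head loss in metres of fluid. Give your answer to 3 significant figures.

h_f ≈ 10.7 m

A = πD²/4 = π(0.0234)²/4 = 0.0004301 m²; mean velocity V = ṁ/(ρA) = 0.978/(1100 · 0.0004301) = 2.067 m/s.
Reynolds number Re = ρVD/μ = 1100 · 2.067 · 0.0234 / 0.00206 = 2.583e+04.
Re > 4000 → turbulent. Relative roughness ε/D = 0.000779/0.0234 = 0.0333. Haaland: 1/√f = -1.8 log₁₀[(0.0333/3.7)^1.11 + 6.9/2.583e+04] = -1.8 log₁₀[0.00536 + 0.000267] = 4.05, so f = 0.06098.
Darcy-Weisbach: ΔP = f(L/D)(ρV²/2) = 0.06098·(18.8/0.0234)·(1100·2.067²/2) = 0.06098·803.4·2351 = 1.152e+05 Pa.
Head loss h_f = ΔP/(ρg) = 1.152e+05/(1100·9.81) = 10.7 m.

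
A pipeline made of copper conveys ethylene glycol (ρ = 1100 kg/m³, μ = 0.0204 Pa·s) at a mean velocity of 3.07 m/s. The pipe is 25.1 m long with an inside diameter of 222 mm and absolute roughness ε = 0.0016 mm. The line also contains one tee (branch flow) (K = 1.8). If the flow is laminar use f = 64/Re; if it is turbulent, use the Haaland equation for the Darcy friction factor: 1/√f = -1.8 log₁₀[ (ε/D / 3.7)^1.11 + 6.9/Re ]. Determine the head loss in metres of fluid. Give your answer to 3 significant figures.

h_f ≈ 2.07 m

Reynolds number Re = ρVD/μ = 1100 · 3.07 · 0.222 / 0.0204 = 3.675e+04.
Re > 4000 → turbulent. Relative roughness ε/D = 1.6e-06/0.222 = 7.21e-06. Haaland: 1/√f = -1.8 log₁₀[(7.21e-06/3.7)^1.11 + 6.9/3.675e+04] = -1.8 log₁₀[4.59e-07 + 0.000188] = 6.706, so f = 0.02224.
Total minor-loss coefficient ΣK = 1·1.8 = 1.8.
ΔP = [f·L/D + ΣK]·(ρV²/2) = [0.02224·25.1/0.222 + 1.8]·(1100·3.07²/2) = [2.514 + 1.8]·5184 = 2.236e+04 Pa.
Head loss h_f = ΔP/(ρg) = 2.236e+04/(1100·9.81) = 2.07 m.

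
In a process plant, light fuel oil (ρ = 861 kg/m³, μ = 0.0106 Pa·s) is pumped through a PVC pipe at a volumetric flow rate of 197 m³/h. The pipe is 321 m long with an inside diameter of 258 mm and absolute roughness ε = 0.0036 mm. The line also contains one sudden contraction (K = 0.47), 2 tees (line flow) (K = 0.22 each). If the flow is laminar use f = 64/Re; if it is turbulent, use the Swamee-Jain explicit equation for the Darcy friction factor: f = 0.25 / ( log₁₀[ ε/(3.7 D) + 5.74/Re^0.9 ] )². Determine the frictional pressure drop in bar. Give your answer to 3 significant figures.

ΔP ≈ 0.153 bar

Q = 197 m³/h = 197/3600 = 0.05472 m³/s.
Cross-sectional area A = πD²/4 = π(0.258)²/4 = 0.05228 m²; mean velocity V = Q/A = 0.05472/0.05228 = 1.047 m/s.
Reynolds number Re = ρVD/μ = 861 · 1.047 · 0.258 / 0.0106 = 2.194e+04.
Re > 4000 → turbulent. Relative roughness ε/D = 3.6e-06/0.258 = 1.4e-05. Swamee-Jain: f = 0.25/(log₁₀[1.4e-05/3.7 + 5.74/2.194e+04^0.9])² = 0.25/(log₁₀[3.77e-06 + 0.000711])² = 0.25/(-3.146)² = 0.02526.
Total minor-loss coefficient ΣK = 1·0.47 + 2·0.22 = 0.91.
ΔP = [f·L/D + ΣK]·(ρV²/2) = [0.02526·321/0.258 + 0.91]·(861·1.047²/2) = [31.43 + 0.91]·471.7 = 1.525e+04 Pa.
ΔP = 1.525e+04 Pa = 0.153 bar.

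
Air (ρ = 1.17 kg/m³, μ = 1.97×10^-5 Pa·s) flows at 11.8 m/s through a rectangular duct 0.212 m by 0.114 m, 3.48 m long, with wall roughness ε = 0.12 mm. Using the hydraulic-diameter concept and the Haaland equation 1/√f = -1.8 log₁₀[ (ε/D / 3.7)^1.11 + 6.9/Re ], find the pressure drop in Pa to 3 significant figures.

Hydraulic diameter D_h = 4A/P = 4·(0.212·0.114)/(2·(0.212+0.114)) = 0.09667/0.652 = 0.1483 m.
Re = ρVD_h/μ = 1.17·11.8·0.1483/1.97e-05 = 1.039e+05.
ε/D_h = 0.00012/0.1483 = 0.000809; Haaland gives 1/√f = -1.8 log₁₀[8.66e-05+6.64e-05] = 6.868, so f = 0.0212.
ΔP = f(L/D_h)(ρV²/2) = 0.0212·3.48/0.1483·81.46 = 40.53 Pa.

ΔP ≈ 40.5 Pa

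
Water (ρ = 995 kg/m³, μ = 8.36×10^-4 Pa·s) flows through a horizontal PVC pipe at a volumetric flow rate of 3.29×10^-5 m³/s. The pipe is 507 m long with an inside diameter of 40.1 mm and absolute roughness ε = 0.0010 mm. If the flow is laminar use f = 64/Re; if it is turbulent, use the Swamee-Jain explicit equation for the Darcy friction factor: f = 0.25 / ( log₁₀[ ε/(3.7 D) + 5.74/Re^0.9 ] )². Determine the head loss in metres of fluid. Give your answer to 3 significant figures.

Cross-sectional area A = πD²/4 = π(0.0401)²/4 = 0.001263 m²; mean velocity V = Q/A = 3.29e-05/0.001263 = 0.02605 m/s.
Reynolds number Re = ρVD/μ = 995 · 0.02605 · 0.0401 / 0.000836 = 1243.
Re < 2300 → laminar flow, so f = 64/Re = 64/1243 = 0.05148 (the turbulent correlation is not needed).
Darcy-Weisbach: ΔP = f(L/D)(ρV²/2) = 0.05148·(507/0.0401)·(995·0.02605²/2) = 0.05148·1.264e+04·0.3376 = 219.7 Pa.
Head loss h_f = ΔP/(ρg) = 219.7/(995·9.81) = 0.0225 m.

h_f ≈ 0.0225 m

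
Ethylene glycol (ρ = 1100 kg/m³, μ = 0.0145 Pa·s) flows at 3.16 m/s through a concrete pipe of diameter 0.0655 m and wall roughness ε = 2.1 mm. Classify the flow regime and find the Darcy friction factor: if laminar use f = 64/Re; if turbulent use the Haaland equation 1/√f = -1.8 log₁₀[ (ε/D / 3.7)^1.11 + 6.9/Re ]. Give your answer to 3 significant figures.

f ≈ 0.0608

Re = ρVD/μ = 1100·3.16·0.0655/0.0145 = 1.57e+04.
Re > 4000 → turbulent. ε/D = 0.0021/0.0655 = 0.0321; Haaland: 1/√f = -1.8 log₁₀[0.00514 + 0.000439] = 4.056, so f = 0.06078.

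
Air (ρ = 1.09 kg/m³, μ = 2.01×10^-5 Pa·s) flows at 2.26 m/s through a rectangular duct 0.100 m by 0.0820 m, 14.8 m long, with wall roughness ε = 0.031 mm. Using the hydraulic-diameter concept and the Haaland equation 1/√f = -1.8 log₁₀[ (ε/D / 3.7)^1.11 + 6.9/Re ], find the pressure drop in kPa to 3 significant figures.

ΔP ≈ 0.0139 kPa

Hydraulic diameter D_h = 4A/P = 4·(0.1·0.082)/(2·(0.1+0.082)) = 0.0328/0.364 = 0.09011 m.
Re = ρVD_h/μ = 1.09·2.26·0.09011/2.01e-05 = 1.104e+04.
ε/D_h = 3.1e-05/0.09011 = 0.000344; Haaland gives 1/√f = -1.8 log₁₀[3.35e-05+0.000625] = 5.727, so f = 0.03049.
ΔP = f(L/D_h)(ρV²/2) = 0.03049·14.8/0.09011·2.784 = 13.94 Pa.
ΔP = 0.0139 kPa.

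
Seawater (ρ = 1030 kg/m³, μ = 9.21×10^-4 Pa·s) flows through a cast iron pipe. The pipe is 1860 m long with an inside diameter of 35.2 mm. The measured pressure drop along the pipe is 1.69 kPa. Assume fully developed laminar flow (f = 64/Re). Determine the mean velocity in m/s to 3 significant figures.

V ≈ 0.0382 m/s

For laminar flow, f = 64/Re with Re = ρVD/μ, so Darcy-Weisbach reduces to ΔP = 32μLV/D². Solving for V: V = ΔP·D²/(32μL) = 1690·(0.0352)²/(32·0.000921·1860) = 0.0382 m/s.
Check: Re = ρVD/μ = 1030·0.0382·0.0352/0.000921 = 1504 < 2300, so the laminar assumption holds.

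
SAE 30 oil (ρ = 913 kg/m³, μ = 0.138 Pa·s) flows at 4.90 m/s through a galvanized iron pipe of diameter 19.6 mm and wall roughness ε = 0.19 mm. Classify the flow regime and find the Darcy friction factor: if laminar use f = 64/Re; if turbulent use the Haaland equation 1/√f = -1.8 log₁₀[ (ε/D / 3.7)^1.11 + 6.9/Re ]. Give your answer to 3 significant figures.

Re = ρVD/μ = 913·4.9·0.0196/0.138 = 635.4.
Re < 2300 → laminar, so f = 64/Re = 0.1007 (roughness is irrelevant in laminar flow).

f ≈ 0.101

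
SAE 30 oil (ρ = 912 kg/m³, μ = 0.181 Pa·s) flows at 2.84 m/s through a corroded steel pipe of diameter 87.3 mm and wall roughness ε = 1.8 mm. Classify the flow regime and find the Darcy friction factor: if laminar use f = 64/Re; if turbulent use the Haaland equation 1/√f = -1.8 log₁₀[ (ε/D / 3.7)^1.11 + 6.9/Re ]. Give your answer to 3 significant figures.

Re = ρVD/μ = 912·2.84·0.0873/0.181 = 1249.
Re < 2300 → laminar, so f = 64/Re = 0.05123 (roughness is irrelevant in laminar flow).

f ≈ 0.0512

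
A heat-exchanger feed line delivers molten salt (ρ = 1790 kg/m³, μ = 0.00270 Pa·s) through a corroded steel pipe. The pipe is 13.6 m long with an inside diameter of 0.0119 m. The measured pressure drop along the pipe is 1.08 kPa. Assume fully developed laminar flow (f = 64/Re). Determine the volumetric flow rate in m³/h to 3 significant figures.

Q ≈ 0.0521 m³/h

For laminar flow, f = 64/Re with Re = ρVD/μ, so Darcy-Weisbach reduces to ΔP = 32μLV/D². Solving for V: V = ΔP·D²/(32μL) = 1080·(0.0119)²/(32·0.0027·13.6) = 0.1302 m/s.
Check: Re = ρVD/μ = 1790·0.1302·0.0119/0.0027 = 1027 < 2300, so the laminar assumption holds.
Q = V·A = 0.1302·(π/4·0.0119²) = 1.448e-05 m³/s = 0.0521 m³/h.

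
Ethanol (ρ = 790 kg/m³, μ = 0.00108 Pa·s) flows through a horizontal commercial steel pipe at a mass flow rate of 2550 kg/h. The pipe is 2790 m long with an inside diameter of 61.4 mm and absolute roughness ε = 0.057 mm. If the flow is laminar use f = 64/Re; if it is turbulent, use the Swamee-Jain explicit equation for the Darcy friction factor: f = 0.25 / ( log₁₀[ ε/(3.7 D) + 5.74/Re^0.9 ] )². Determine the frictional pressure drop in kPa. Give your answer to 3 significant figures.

ṁ = 2550 kg/h = 2550/3600 = 0.7083 kg/s.
A = πD²/4 = π(0.0614)²/4 = 0.002961 m²; mean velocity V = ṁ/(ρA) = 0.7083/(790 · 0.002961) = 0.3028 m/s.
Reynolds number Re = ρVD/μ = 790 · 0.3028 · 0.0614 / 0.00108 = 1.36e+04.
Re > 4000 → turbulent. Relative roughness ε/D = 5.7e-05/0.0614 = 0.000928. Swamee-Jain: f = 0.25/(log₁₀[0.000928/3.7 + 5.74/1.36e+04^0.9])² = 0.25/(log₁₀[0.000251 + 0.00109])² = 0.25/(-2.872)² = 0.03032.
Darcy-Weisbach: ΔP = f(L/D)(ρV²/2) = 0.03032·(2790/0.0614)·(790·0.3028²/2) = 0.03032·4.544e+04·36.22 = 4.99e+04 Pa.
ΔP = 4.99e+04 Pa = 49.9 kPa.

ΔP ≈ 49.9 kPa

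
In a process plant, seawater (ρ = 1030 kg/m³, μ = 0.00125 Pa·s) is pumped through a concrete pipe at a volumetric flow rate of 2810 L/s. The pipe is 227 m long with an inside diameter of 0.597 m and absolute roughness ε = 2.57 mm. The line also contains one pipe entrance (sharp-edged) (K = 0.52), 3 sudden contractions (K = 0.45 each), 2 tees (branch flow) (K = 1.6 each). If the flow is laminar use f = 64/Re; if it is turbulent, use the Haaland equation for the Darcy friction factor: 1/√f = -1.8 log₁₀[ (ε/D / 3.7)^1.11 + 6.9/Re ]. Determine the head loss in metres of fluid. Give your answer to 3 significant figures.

Q = 2810 L/s = 2810/1000 = 2.81 m³/s.
Cross-sectional area A = πD²/4 = π(0.597)²/4 = 0.2799 m²; mean velocity V = Q/A = 2.81/0.2799 = 10.04 m/s.
Reynolds number Re = ρVD/μ = 1030 · 10.04 · 0.597 / 0.00125 = 4.938e+06.
Re > 4000 → turbulent. Relative roughness ε/D = 0.00257/0.597 = 0.0043. Haaland: 1/√f = -1.8 log₁₀[(0.0043/3.7)^1.11 + 6.9/4.938e+06] = -1.8 log₁₀[0.000553 + 1.4e-06] = 5.861, so f = 0.02911.
Total minor-loss coefficient ΣK = 1·0.52 + 3·0.45 + 2·1.6 = 5.07.
ΔP = [f·L/D + ΣK]·(ρV²/2) = [0.02911·227/0.597 + 5.07]·(1030·10.04²/2) = [11.07 + 5.07]·5.19e+04 = 8.376e+05 Pa.
Head loss h_f = ΔP/(ρg) = 8.376e+05/(1030·9.81) = 82.9 m.

h_f ≈ 82.9 m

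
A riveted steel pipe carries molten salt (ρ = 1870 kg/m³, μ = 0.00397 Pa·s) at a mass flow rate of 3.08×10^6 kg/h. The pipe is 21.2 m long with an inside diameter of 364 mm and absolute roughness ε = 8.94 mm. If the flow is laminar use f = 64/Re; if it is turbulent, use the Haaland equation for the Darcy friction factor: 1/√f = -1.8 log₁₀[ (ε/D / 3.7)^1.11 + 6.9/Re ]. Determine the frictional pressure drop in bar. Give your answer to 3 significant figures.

ṁ = 3.08×10^6 kg/h = 3.08×10^6/3600 = 855.6 kg/s.
A = πD²/4 = π(0.364)²/4 = 0.1041 m²; mean velocity V = ṁ/(ρA) = 855.6/(1870 · 0.1041) = 4.397 m/s.
Reynolds number Re = ρVD/μ = 1870 · 4.397 · 0.364 / 0.00397 = 7.538e+05.
Re > 4000 → turbulent. Relative roughness ε/D = 0.00894/0.364 = 0.0246. Haaland: 1/√f = -1.8 log₁₀[(0.0246/3.7)^1.11 + 6.9/7.538e+05] = -1.8 log₁₀[0.00382 + 9.15e-06] = 4.35, so f = 0.05285.
Darcy-Weisbach: ΔP = f(L/D)(ρV²/2) = 0.05285·(21.2/0.364)·(1870·4.397²/2) = 0.05285·58.24·1.807e+04 = 5.564e+04 Pa.
ΔP = 5.564e+04 Pa = 0.556 bar.

ΔP ≈ 0.556 bar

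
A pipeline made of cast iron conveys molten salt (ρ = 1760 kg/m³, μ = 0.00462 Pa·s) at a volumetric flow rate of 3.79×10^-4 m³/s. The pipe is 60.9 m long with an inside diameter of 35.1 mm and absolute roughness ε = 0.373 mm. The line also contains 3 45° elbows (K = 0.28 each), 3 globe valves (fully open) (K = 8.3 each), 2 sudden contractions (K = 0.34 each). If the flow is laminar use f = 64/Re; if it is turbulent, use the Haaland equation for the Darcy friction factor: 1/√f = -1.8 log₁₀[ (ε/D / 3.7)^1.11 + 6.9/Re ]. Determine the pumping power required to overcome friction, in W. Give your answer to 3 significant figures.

P ≈ 5.57 W

Cross-sectional area A = πD²/4 = π(0.0351)²/4 = 0.0009676 m²; mean velocity V = Q/A = 0.000379/0.0009676 = 0.3917 m/s.
Reynolds number Re = ρVD/μ = 1760 · 0.3917 · 0.0351 / 0.00462 = 5237.
Re > 4000 → turbulent. Relative roughness ε/D = 0.000373/0.0351 = 0.0106. Haaland: 1/√f = -1.8 log₁₀[(0.0106/3.7)^1.11 + 6.9/5237] = -1.8 log₁₀[0.00151 + 0.00132] = 4.588, so f = 0.04751.
Total minor-loss coefficient ΣK = 3·0.28 + 3·8.3 + 2·0.34 = 26.4.
ΔP = [f·L/D + ΣK]·(ρV²/2) = [0.04751·60.9/0.0351 + 26.4]·(1760·0.3917²/2) = [82.43 + 26.4]·135 = 1.47e+04 Pa.
Pumping power P = QΔP = 0.000379·1.47e+04 = 5.570 W = 5.57 W.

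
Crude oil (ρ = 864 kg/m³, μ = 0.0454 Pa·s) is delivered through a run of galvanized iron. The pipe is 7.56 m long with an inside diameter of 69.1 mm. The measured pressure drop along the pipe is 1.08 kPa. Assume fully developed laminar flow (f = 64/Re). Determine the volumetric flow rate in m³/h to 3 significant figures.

Q ≈ 6.34 m³/h

For laminar flow, f = 64/Re with Re = ρVD/μ, so Darcy-Weisbach reduces to ΔP = 32μLV/D². Solving for V: V = ΔP·D²/(32μL) = 1080·(0.0691)²/(32·0.0454·7.56) = 0.4695 m/s.
Check: Re = ρVD/μ = 864·0.4695·0.0691/0.0454 = 617.4 < 2300, so the laminar assumption holds.
Q = V·A = 0.4695·(π/4·0.0691²) = 0.001761 m³/s = 6.34 m³/h.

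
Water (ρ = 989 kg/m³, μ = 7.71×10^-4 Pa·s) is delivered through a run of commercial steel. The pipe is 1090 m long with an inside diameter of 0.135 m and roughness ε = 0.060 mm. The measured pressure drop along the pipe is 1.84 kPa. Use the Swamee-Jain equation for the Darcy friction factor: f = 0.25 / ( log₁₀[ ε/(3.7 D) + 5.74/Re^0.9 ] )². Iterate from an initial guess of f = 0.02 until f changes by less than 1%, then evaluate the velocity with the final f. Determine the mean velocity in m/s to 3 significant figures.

Rearranging Darcy-Weisbach: V = √(2·ΔP·D/(f·L·ρ)). With ε/D = 6e-05/0.135 = 0.000444, iterate starting from f = 0.02:
  f = 0.02 → V = √(2·1840·0.135/(0.02·1090·989)) = 0.1518 m/s; Re = ρVD/μ = 2.629e+04; f → 0.02535
  f = 0.02535 → V = 0.1348 m/s; Re = 2.335e+04; f → 0.026
  f = 0.026 → V = 0.1331 m/s; Re = 2.306e+04; f → 0.02607
Converged (Δf/f < 1%). With the final f = 0.02607: V = √(2·1840·0.135/(0.02607·1090·989)) = 0.133 m/s.

V ≈ 0.133 m/s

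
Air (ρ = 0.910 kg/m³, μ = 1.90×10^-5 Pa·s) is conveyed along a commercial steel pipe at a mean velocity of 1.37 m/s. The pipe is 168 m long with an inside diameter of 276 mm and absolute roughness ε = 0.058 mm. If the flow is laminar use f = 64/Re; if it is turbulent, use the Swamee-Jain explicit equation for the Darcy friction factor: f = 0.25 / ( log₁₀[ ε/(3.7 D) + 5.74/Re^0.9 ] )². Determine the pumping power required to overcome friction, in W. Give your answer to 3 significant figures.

Reynolds number Re = ρVD/μ = 0.91 · 1.37 · 0.276 / 1.9e-05 = 1.811e+04.
Re > 4000 → turbulent. Relative roughness ε/D = 5.8e-05/0.276 = 0.00021. Swamee-Jain: f = 0.25/(log₁₀[0.00021/3.7 + 5.74/1.811e+04^0.9])² = 0.25/(log₁₀[5.68e-05 + 0.000845])² = 0.25/(-3.045)² = 0.02696.
Darcy-Weisbach: ΔP = f(L/D)(ρV²/2) = 0.02696·(168/0.276)·(0.91·1.37²/2) = 0.02696·608.7·0.854 = 14.02 Pa.
Q = V·A = 1.37·0.05983 = 0.08197 m³/s.
Pumping power P = QΔP = 0.08197·14.02 = 1.149 W = 1.15 W.

P ≈ 1.15 W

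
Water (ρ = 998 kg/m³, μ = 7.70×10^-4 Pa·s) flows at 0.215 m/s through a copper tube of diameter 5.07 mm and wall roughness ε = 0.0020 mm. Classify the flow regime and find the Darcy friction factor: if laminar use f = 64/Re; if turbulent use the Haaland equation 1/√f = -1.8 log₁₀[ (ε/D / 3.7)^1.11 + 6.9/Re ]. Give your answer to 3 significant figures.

Re = ρVD/μ = 998·0.215·0.00507/0.00077 = 1413.
Re < 2300 → laminar, so f = 64/Re = 0.0453 (roughness is irrelevant in laminar flow).

f ≈ 0.0453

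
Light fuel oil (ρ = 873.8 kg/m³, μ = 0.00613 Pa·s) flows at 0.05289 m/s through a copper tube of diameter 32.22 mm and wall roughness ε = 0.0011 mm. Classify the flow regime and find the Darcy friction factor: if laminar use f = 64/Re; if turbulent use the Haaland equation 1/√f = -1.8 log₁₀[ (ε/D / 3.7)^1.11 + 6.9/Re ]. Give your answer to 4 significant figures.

f ≈ 0.2635

Re = ρVD/μ = 873.8·0.05289·0.03222/0.00613 = 242.9.
Re < 2300 → laminar, so f = 64/Re = 0.2635 (roughness is irrelevant in laminar flow).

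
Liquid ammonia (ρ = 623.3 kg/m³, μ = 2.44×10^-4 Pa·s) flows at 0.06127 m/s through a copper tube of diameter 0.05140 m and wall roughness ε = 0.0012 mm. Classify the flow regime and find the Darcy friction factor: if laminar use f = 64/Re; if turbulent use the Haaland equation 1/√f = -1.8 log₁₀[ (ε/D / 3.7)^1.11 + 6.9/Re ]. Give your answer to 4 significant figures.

Re = ρVD/μ = 623.3·0.06127·0.0514/0.000244 = 8045.
Re > 4000 → turbulent. ε/D = 1.2e-06/0.0514 = 2.33e-05; Haaland: 1/√f = -1.8 log₁₀[1.69e-06 + 0.000858] = 5.518, so f = 0.03284.

f ≈ 0.03284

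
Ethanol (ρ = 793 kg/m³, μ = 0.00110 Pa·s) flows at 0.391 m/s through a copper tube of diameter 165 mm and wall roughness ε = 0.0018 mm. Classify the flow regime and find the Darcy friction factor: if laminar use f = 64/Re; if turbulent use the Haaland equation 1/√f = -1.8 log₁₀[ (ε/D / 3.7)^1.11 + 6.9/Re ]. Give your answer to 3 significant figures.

f ≈ 0.0211

Re = ρVD/μ = 793·0.391·0.165/0.0011 = 4.651e+04.
Re > 4000 → turbulent. ε/D = 1.8e-06/0.165 = 1.09e-05; Haaland: 1/√f = -1.8 log₁₀[7.27e-07 + 0.000148] = 6.888, so f = 0.02108.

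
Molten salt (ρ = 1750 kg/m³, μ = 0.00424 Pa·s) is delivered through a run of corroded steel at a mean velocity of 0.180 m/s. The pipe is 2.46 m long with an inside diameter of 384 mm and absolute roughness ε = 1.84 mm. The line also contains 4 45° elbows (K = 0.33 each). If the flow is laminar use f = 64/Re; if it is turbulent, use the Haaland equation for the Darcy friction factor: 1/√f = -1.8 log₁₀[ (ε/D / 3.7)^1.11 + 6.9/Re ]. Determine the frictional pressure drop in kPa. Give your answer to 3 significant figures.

Reynolds number Re = ρVD/μ = 1750 · 0.18 · 0.384 / 0.00424 = 2.853e+04.
Re > 4000 → turbulent. Relative roughness ε/D = 0.00184/0.384 = 0.00479. Haaland: 1/√f = -1.8 log₁₀[(0.00479/3.7)^1.11 + 6.9/2.853e+04] = -1.8 log₁₀[0.000623 + 0.000242] = 5.513, so f = 0.0329.
Total minor-loss coefficient ΣK = 4·0.33 = 1.32.
ΔP = [f·L/D + ΣK]·(ρV²/2) = [0.0329·2.46/0.384 + 1.32]·(1750·0.18²/2) = [0.2108 + 1.32]·28.35 = 43.4 Pa.
ΔP = 43.4 Pa = 0.0434 kPa.

ΔP ≈ 0.0434 kPa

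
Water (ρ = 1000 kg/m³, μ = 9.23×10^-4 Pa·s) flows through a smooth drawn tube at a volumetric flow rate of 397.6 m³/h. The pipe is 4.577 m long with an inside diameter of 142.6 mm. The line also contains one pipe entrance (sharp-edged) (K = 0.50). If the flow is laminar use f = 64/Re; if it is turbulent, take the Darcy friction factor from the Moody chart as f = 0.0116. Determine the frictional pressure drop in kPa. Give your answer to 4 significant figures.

Q = 397.6 m³/h = 397.6/3600 = 0.1104 m³/s.
Cross-sectional area A = πD²/4 = π(0.1426)²/4 = 0.01597 m²; mean velocity V = Q/A = 0.1104/0.01597 = 6.915 m/s.
Reynolds number Re = ρVD/μ = 1000 · 6.915 · 0.1426 / 0.000923 = 1.068e+06.
Re > 4000 → turbulent; use the Moody-chart value f = 0.0116.
Total minor-loss coefficient ΣK = 1·0.5 = 0.5.
ΔP = [f·L/D + ΣK]·(ρV²/2) = [0.0116·4.577/0.1426 + 0.5]·(1000·6.915²/2) = [0.3723 + 0.5]·2.391e+04 = 2.086e+04 Pa.
ΔP = 2.086e+04 Pa = 20.86 kPa.

ΔP ≈ 20.86 kPa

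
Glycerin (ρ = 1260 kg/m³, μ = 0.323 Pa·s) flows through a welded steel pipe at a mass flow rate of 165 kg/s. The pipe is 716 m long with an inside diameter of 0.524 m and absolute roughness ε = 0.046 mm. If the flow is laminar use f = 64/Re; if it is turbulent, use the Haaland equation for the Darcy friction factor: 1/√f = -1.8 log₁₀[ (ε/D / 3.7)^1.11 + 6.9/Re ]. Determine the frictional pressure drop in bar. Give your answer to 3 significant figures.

ΔP ≈ 0.164 bar

A = πD²/4 = π(0.524)²/4 = 0.2157 m²; mean velocity V = ṁ/(ρA) = 165/(1260 · 0.2157) = 0.6072 m/s.
Reynolds number Re = ρVD/μ = 1260 · 0.6072 · 0.524 / 0.323 = 1241.
Re < 2300 → laminar flow, so f = 64/Re = 64/1241 = 0.05156 (the turbulent correlation is not needed).
Darcy-Weisbach: ΔP = f(L/D)(ρV²/2) = 0.05156·(716/0.524)·(1260·0.6072²/2) = 0.05156·1366·232.3 = 1.637e+04 Pa.
ΔP = 1.637e+04 Pa = 0.164 bar.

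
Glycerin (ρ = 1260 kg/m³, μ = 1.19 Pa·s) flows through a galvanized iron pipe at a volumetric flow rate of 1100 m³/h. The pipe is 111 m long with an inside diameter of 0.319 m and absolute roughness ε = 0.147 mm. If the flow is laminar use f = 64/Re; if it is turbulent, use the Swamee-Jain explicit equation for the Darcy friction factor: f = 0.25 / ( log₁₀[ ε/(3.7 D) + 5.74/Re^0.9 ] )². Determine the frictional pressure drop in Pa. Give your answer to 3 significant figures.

Q = 1100 m³/h = 1100/3600 = 0.3056 m³/s.
Cross-sectional area A = πD²/4 = π(0.319)²/4 = 0.07992 m²; mean velocity V = Q/A = 0.3056/0.07992 = 3.823 m/s.
Reynolds number Re = ρVD/μ = 1260 · 3.823 · 0.319 / 1.19 = 1291.
Re < 2300 → laminar flow, so f = 64/Re = 64/1291 = 0.04956 (the turbulent correlation is not needed).
Darcy-Weisbach: ΔP = f(L/D)(ρV²/2) = 0.04956·(111/0.319)·(1260·3.823²/2) = 0.04956·348·9208 = 1.588e+05 Pa.

ΔP ≈ 159000 Pa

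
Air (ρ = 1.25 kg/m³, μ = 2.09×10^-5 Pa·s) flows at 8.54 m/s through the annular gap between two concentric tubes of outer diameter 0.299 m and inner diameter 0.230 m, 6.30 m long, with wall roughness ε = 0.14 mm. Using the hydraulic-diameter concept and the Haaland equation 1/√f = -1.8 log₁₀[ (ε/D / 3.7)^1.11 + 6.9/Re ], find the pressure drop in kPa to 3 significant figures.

Hydraulic diameter D_h = 4A/P = D_o - D_i = 0.299 - 0.23 = 0.069 m.
Re = ρVD_h/μ = 1.25·8.54·0.069/2.09e-05 = 3.524e+04.
ε/D_h = 0.00014/0.069 = 0.00203; Haaland gives 1/√f = -1.8 log₁₀[0.00024+0.000196] = 6.049, so f = 0.02733.
ΔP = f(L/D_h)(ρV²/2) = 0.02733·6.3/0.069·45.58 = 113.7 Pa.
ΔP = 0.114 kPa.

ΔP ≈ 0.114 kPa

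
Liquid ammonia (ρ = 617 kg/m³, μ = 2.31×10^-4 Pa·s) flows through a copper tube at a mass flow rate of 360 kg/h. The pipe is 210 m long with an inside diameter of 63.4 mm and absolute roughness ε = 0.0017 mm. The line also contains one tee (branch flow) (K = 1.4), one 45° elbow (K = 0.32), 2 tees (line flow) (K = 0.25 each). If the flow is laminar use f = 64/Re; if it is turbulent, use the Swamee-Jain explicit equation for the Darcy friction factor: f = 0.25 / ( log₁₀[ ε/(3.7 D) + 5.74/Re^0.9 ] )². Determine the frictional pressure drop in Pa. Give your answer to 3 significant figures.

ΔP ≈ 88.6 Pa

ṁ = 360 kg/h = 360/3600 = 0.1 kg/s.
A = πD²/4 = π(0.0634)²/4 = 0.003157 m²; mean velocity V = ṁ/(ρA) = 0.1/(617 · 0.003157) = 0.05134 m/s.
Reynolds number Re = ρVD/μ = 617 · 0.05134 · 0.0634 / 0.000231 = 8694.
Re > 4000 → turbulent. Relative roughness ε/D = 1.7e-06/0.0634 = 2.68e-05. Swamee-Jain: f = 0.25/(log₁₀[2.68e-05/3.7 + 5.74/8694^0.9])² = 0.25/(log₁₀[7.25e-06 + 0.00164])² = 0.25/(-2.784)² = 0.03224.
Total minor-loss coefficient ΣK = 1·1.4 + 1·0.32 + 2·0.25 = 2.22.
ΔP = [f·L/D + ΣK]·(ρV²/2) = [0.03224·210/0.0634 + 2.22]·(617·0.05134²/2) = [106.8 + 2.22]·0.8131 = 88.65 Pa.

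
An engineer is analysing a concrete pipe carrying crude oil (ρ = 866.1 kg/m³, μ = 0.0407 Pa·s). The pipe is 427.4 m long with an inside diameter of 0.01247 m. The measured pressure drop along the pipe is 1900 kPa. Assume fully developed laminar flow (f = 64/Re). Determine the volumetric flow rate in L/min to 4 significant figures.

For laminar flow, f = 64/Re with Re = ρVD/μ, so Darcy-Weisbach reduces to ΔP = 32μLV/D². Solving for V: V = ΔP·D²/(32μL) = 1.9e+06·(0.01247)²/(32·0.0407·427.4) = 0.5308 m/s.
Check: Re = ρVD/μ = 866.1·0.5308·0.01247/0.0407 = 140.8 < 2300, so the laminar assumption holds.
Q = V·A = 0.5308·(π/4·0.01247²) = 6.482e-05 m³/s = 3.889 L/min.

Q ≈ 3.889 L/min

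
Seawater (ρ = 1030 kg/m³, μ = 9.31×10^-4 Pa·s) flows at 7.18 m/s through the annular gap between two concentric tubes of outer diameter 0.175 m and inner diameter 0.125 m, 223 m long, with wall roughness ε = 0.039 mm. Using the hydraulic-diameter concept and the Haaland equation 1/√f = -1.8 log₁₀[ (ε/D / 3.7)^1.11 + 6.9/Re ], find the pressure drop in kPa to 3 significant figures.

Hydraulic diameter D_h = 4A/P = D_o - D_i = 0.175 - 0.125 = 0.05 m.
Re = ρVD_h/μ = 1030·7.18·0.05/0.000931 = 3.972e+05.
ε/D_h = 3.9e-05/0.05 = 0.00078; Haaland gives 1/√f = -1.8 log₁₀[8.31e-05+1.74e-05] = 7.196, so f = 0.01931.
ΔP = f(L/D_h)(ρV²/2) = 0.01931·223/0.05·2.655e+04 = 2.286e+06 Pa.
ΔP = 2290 kPa.

ΔP ≈ 2290 kPa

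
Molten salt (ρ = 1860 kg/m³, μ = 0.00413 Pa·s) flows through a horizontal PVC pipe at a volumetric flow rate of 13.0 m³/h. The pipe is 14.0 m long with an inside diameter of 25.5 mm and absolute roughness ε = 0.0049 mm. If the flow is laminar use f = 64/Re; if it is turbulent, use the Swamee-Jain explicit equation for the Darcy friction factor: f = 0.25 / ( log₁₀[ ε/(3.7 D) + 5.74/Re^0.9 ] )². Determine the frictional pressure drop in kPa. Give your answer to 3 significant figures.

ΔP ≈ 502 kPa

Q = 13.0 m³/h = 13.0/3600 = 0.003611 m³/s.
Cross-sectional area A = πD²/4 = π(0.0255)²/4 = 0.0005107 m²; mean velocity V = Q/A = 0.003611/0.0005107 = 7.071 m/s.
Reynolds number Re = ρVD/μ = 1860 · 7.071 · 0.0255 / 0.00413 = 8.12e+04.
Re > 4000 → turbulent. Relative roughness ε/D = 4.9e-06/0.0255 = 0.000192. Swamee-Jain: f = 0.25/(log₁₀[0.000192/3.7 + 5.74/8.12e+04^0.9])² = 0.25/(log₁₀[5.19e-05 + 0.000219])² = 0.25/(-3.567)² = 0.01965.
Darcy-Weisbach: ΔP = f(L/D)(ρV²/2) = 0.01965·(14/0.0255)·(1860·7.071²/2) = 0.01965·549·4.65e+04 = 5.015e+05 Pa.
ΔP = 5.015e+05 Pa = 502 kPa.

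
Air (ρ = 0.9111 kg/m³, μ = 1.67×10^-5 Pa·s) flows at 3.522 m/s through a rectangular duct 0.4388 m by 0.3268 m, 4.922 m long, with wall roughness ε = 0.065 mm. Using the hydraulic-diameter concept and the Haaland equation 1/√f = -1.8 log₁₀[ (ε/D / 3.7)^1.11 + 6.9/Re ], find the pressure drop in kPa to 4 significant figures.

Hydraulic diameter D_h = 4A/P = 4·(0.4388·0.3268)/(2·(0.4388+0.3268)) = 0.5736/1.531 = 0.3746 m.
Re = ρVD_h/μ = 0.9111·3.522·0.3746/1.67e-05 = 7.198e+04.
ε/D_h = 6.5e-05/0.3746 = 0.000174; Haaland gives 1/√f = -1.8 log₁₀[1.57e-05+9.59e-05] = 7.115, so f = 0.01976.
ΔP = f(L/D_h)(ρV²/2) = 0.01976·4.922/0.3746·5.651 = 1.467 Pa.
ΔP = 0.001467 kPa.

ΔP ≈ 0.001467 kPa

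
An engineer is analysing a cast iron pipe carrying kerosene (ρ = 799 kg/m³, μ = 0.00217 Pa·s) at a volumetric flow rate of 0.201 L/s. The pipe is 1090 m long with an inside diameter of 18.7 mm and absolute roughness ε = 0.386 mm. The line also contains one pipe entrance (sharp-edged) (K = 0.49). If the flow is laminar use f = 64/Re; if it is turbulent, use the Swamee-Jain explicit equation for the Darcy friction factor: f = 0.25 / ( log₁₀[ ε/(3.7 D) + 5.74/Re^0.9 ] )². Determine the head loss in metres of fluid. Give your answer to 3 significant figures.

h_f ≈ 91.7 m

Q = 0.201 L/s = 0.201/1000 = 0.000201 m³/s.
Cross-sectional area A = πD²/4 = π(0.0187)²/4 = 0.0002746 m²; mean velocity V = Q/A = 0.000201/0.0002746 = 0.7319 m/s.
Reynolds number Re = ρVD/μ = 799 · 0.7319 · 0.0187 / 0.00217 = 5039.
Re > 4000 → turbulent. Relative roughness ε/D = 0.000386/0.0187 = 0.0206. Swamee-Jain: f = 0.25/(log₁₀[0.0206/3.7 + 5.74/5039^0.9])² = 0.25/(log₁₀[0.00558 + 0.00267])² = 0.25/(-2.084)² = 0.05759.
Total minor-loss coefficient ΣK = 1·0.49 = 0.49.
ΔP = [f·L/D + ΣK]·(ρV²/2) = [0.05759·1090/0.0187 + 0.49]·(799·0.7319²/2) = [3357 + 0.49]·214 = 7.184e+05 Pa.
Head loss h_f = ΔP/(ρg) = 7.184e+05/(799·9.81) = 91.7 m.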